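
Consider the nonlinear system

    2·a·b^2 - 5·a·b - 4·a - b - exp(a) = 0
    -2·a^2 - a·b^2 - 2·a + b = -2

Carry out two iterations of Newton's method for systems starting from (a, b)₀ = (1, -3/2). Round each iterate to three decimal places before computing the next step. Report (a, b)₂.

At (1, -3/2): F = (6.78172, -5.750).
Jacobian J = [[2·b^2 - 5·b - exp(a) - 4, 4·a·b - 5·a - 1], [-4·a - b^2 - 2, -2·a·b + 1]].
At the point, J = [[5.28172, -12.000], [-8.250, 4.000]] (det J = -77.87313).
Solving J·Δ = −F gives Δ = (-0.538, 0.328).
Then the next iterate is (a, b)₁ = (0.462, -1.172).
Round to (0.462, -1.172) and repeat: F = (1.71327, -1.15748), J = [[3.01992, -5.47586], [-5.22158, 2.08293]].
Δ = (-0.124, 0.244), so (a, b)₂ = (0.338, -0.928).

(0.338, -0.928)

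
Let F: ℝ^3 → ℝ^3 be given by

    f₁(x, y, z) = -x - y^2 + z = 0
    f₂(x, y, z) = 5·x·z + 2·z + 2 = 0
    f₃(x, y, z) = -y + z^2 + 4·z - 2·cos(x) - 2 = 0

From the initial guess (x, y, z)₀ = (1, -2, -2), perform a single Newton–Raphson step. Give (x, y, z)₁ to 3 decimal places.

At (1, -2, -2): F = (-7.000, -12.000, -5.08060).
Jacobian J = [[-1, -2·y, 1], [5·z, 0, 5·x + 2], [2·sin(x), -1, 2·z + 4]].
At the point, J = [[-1.000, 4.000, 1.000], [-10.000, 0.000, 7.000], [1.68294, -1.000, 0.000]] (det J = 50.12238).
Solving J·Δ = −F gives Δ = (3.576, 0.938, 6.823).
Then the next iterate is (x, y, z)₁ = (4.576, -1.062, 4.823).

(4.576, -1.062, 4.823)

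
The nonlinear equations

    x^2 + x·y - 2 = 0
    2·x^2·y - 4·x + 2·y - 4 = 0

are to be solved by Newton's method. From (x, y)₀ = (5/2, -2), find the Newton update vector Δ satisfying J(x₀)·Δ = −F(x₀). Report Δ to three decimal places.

(-0.934, 1.420)

At (5/2, -2): F = (-0.750, -43.000).
Jacobian J = [[2·x + y, x], [4·x·y - 4, 2·x^2 + 2]].
At the point, J = [[3.000, 2.500], [-24.000, 14.500]] (det J = 103.500).
Solving J·Δ = −F gives Δ = (-0.934, 1.420).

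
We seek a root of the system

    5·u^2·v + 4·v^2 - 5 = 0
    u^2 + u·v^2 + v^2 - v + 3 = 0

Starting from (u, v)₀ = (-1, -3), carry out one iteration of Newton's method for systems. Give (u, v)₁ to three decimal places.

(-2.136, -3.951)

At (-1, -3): F = (16.000, 7.000).
Jacobian J = [[10·u·v, 5·u^2 + 8·v], [2·u + v^2, 2·u·v + 2·v - 1]].
At the point, J = [[30.000, -19.000], [7.000, -1.000]] (det J = 103.000).
Solving J·Δ = −F gives Δ = (-1.136, -0.951).
Then the next iterate is (u, v)₁ = (-2.136, -3.951).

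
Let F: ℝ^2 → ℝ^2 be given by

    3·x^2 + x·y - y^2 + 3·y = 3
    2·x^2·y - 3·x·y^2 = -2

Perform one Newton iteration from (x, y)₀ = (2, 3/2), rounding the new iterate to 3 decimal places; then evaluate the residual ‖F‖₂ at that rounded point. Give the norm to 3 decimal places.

3.283

At (2, 3/2): F = (14.250, 0.500).
Jacobian J = [[6·x + y, x - 2·y + 3], [4·x·y - 3·y^2, 2·x^2 - 6·x·y]].
At the point, J = [[13.500, 2.000], [5.250, -10.000]] (det J = -145.500).
Solving J·Δ = −F gives Δ = (-0.986, -0.468).
Then the next iterate is (x, y)₁ = (1.014, 1.032).
Re-evaluating at (1.014, 1.032): F = (3.16201, 0.88239), so ‖F‖₂ = 3.283.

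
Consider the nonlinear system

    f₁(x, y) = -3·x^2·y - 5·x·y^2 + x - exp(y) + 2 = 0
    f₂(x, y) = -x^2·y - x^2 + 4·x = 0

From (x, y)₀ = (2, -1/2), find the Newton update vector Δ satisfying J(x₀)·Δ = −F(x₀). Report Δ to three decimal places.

At (2, -1/2): F = (6.89347, 6.000).
Jacobian J = [[-6·x·y - 5·y^2 + 1, -3·x^2 - 10·x·y - exp(y)], [-2·x·y - 2·x + 4, -x^2]].
At the point, J = [[5.750, -2.60653], [2.000, -4.000]] (det J = -17.78694).
Solving J·Δ = −F gives Δ = (-0.671, 1.165).

(-0.671, 1.165)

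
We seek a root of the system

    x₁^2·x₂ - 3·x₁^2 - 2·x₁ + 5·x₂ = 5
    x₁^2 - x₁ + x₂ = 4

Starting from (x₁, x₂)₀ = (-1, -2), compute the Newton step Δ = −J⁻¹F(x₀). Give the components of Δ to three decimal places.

At (-1, -2): F = (-18.000, -4.000).
Jacobian J = [[2·x₁·x₂ - 6·x₁ - 2, x₁^2 + 5], [2·x₁ - 1, 1]].
At the point, J = [[8.000, 6.000], [-3.000, 1.000]] (det J = 26.000).
Solving J·Δ = −F gives Δ = (-0.231, 3.308).

(-0.231, 3.308)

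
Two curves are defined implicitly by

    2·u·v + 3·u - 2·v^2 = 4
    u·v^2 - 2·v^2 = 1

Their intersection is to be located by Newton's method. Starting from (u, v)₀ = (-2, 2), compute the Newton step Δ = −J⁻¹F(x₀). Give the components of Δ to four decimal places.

(3.3125, -0.2344)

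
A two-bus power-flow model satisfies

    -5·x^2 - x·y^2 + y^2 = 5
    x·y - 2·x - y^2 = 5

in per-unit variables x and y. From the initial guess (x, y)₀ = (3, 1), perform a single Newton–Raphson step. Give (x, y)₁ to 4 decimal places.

At (3, 1): F = (-52.0000, -9.0000).
Jacobian J = [[-10·x - y^2, -2·x·y + 2·y], [y - 2, x - 2·y]].
At the point, J = [[-31.0000, -4.0000], [-1.0000, 1.0000]] (det J = -35.0000).
Solving J·Δ = −F gives Δ = (-2.5143, 6.4857).
Then the next iterate is (x, y)₁ = (0.4857, 7.4857).

(0.4857, 7.4857)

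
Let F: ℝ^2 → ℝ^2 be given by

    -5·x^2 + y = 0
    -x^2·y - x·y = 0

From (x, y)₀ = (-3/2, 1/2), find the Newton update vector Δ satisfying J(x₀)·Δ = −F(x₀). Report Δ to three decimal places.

At (-3/2, 1/2): F = (-10.750, -0.375).
Jacobian J = [[-10·x, 1], [-2·x·y - y, -x^2 - x]].
At the point, J = [[15.000, 1.000], [1.000, -0.750]] (det J = -12.250).
Solving J·Δ = −F gives Δ = (0.689, 0.418).

(0.689, 0.418)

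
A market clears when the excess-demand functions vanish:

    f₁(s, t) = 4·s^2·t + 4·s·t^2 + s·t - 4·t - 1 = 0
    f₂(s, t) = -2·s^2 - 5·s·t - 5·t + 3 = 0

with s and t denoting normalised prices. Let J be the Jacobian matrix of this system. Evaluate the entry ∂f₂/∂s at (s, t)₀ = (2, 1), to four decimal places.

-13.0000

∂f₂/∂s = -4·s - 5·t.
At (2, 1) this is -13.0000.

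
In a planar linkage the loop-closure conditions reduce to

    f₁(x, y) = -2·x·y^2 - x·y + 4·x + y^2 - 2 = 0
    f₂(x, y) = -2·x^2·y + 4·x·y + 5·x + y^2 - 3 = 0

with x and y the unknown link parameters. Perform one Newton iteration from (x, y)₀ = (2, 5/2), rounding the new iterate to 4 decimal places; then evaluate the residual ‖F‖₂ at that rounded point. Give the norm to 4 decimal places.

8.7741

At (2, 5/2): F = (-17.7500, 13.2500).
Jacobian J = [[-2·y^2 - y + 4, -4·x·y - x + 2·y], [-4·x·y + 4·y + 5, -2·x^2 + 4·x + 2·y]].
At the point, J = [[-11.0000, -17.0000], [-5.0000, 5.0000]] (det J = -140.0000).
Solving J·Δ = −F gives Δ = (0.9750, -1.6750).
Then the next iterate is (x, y)₁ = (2.9750, 0.8250).
Re-evaluating at (2.9750, 0.8250): F = (4.076531, 7.769594), so ‖F‖₂ = 8.7741.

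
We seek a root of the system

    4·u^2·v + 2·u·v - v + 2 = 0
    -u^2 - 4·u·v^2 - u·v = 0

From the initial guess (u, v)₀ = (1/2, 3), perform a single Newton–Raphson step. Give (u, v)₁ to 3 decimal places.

(0.269, 2.159)

At (1/2, 3): F = (5.000, -19.750).
Jacobian J = [[8·u·v + 2·v, 4·u^2 + 2·u - 1], [-2·u - 4·v^2 - v, -8·u·v - u]].
At the point, J = [[18.000, 1.000], [-40.000, -12.500]] (det J = -185.000).
Solving J·Δ = −F gives Δ = (-0.231, -0.841).
Then the next iterate is (u, v)₁ = (0.269, 2.159).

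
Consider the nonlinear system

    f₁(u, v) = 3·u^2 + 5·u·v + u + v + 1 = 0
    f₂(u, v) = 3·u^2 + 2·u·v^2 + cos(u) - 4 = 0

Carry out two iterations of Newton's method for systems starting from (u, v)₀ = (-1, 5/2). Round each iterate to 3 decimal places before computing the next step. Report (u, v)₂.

(-0.884, 0.056)

At (-1, 5/2): F = (-7.000, -12.95970).
Jacobian J = [[6·u + 5·v + 1, 5·u + 1], [6·u + 2·v^2 - sin(u), 4·u·v]].
At the point, J = [[7.500, -4.000], [7.34147, -10.000]] (det J = -45.63412).
Solving J·Δ = −F gives Δ = (0.398, -1.004).
Then the next iterate is (u, v)₁ = (-0.602, 1.496).
Round to (-0.602, 1.496) and repeat: F = (-1.52175, -4.78315), J = [[4.868, -2.010], [1.43032, -3.60237]].
Δ = (-0.282, -1.440), so (u, v)₂ = (-0.884, 0.056).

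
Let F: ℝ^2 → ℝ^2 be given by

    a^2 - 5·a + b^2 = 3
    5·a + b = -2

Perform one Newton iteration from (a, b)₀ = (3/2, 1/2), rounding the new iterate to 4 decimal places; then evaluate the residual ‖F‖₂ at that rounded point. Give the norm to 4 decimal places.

14.7750

At (3/2, 1/2): F = (-8.0000, 10.0000).
Jacobian J = [[2·a - 5, 2·b], [5, 1]].
At the point, J = [[-2.0000, 1.0000], [5.0000, 1.0000]] (det J = -7.0000).
Solving J·Δ = −F gives Δ = (-2.5714, 2.8571).
Then the next iterate is (a, b)₁ = (-1.0714, 3.3571).
Re-evaluating at (-1.0714, 3.3571): F = (14.775018, 0.0001), so ‖F‖₂ = 14.7750.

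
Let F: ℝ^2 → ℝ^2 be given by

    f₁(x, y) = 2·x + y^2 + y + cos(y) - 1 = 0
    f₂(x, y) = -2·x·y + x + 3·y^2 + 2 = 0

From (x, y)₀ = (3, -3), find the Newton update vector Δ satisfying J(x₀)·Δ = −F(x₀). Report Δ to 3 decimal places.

At (3, -3): F = (10.01001, 50.000).
Jacobian J = [[2, 2·y - sin(y) + 1], [-2·y + 1, -2·x + 6·y]].
At the point, J = [[2.000, -4.85888], [7.000, -24.000]] (det J = -13.98784).
Solving J·Δ = −F gives Δ = (0.193, 2.140).

(0.193, 2.140)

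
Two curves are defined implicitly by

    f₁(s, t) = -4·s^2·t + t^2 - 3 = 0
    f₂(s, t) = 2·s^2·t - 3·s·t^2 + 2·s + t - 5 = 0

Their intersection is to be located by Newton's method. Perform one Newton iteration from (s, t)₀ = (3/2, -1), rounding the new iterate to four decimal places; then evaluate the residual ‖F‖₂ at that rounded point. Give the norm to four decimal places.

3.1279

At (3/2, -1): F = (7.0000, -12.0000).
Jacobian J = [[-8·s·t, -4·s^2 + 2·t], [4·s·t - 3·t^2 + 2, 2·s^2 - 6·s·t + 1]].
At the point, J = [[12.0000, -11.0000], [-7.0000, 14.5000]] (det J = 97.0000).
Solving J·Δ = −F gives Δ = (0.3144, 0.9794).
Then the next iterate is (s, t)₁ = (1.8144, -0.0206).
Re-evaluating at (1.8144, -0.0206): F = (-2.728311, -1.529742), so ‖F‖₂ = 3.1279.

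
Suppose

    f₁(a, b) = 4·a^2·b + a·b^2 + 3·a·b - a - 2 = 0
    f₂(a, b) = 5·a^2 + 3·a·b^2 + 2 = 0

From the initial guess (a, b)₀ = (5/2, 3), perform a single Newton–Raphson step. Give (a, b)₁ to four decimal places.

(2.0861, 1.2394)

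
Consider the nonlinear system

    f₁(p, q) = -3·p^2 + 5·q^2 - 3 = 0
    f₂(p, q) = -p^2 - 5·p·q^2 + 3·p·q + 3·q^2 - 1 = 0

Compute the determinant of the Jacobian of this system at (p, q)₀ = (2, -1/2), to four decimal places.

J = [[-6·p, 10·q], [-2·p - 5·q^2 + 3·q, -10·p·q + 3·p + 6·q]].
At the point, J = [[-12.0000, -5.0000], [-6.7500, 13.0000]].
det J = -189.7500.

-189.7500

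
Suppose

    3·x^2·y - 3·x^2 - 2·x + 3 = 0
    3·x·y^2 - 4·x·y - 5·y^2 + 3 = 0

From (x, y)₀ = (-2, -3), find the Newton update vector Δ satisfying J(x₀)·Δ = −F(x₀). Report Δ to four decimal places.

At (-2, -3): F = (-41.0000, -120.0000).
Jacobian J = [[6·x·y - 6·x - 2, 3·x^2], [3·y^2 - 4·y, 6·x·y - 4·x - 10·y]].
At the point, J = [[46.0000, 12.0000], [39.0000, 74.0000]] (det J = 2936.0000).
Solving J·Δ = −F gives Δ = (0.5429, 1.3355).

(0.5429, 1.3355)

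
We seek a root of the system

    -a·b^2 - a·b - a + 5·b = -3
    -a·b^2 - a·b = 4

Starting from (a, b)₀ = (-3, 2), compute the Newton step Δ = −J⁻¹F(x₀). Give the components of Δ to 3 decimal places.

(-15.333, -7.067)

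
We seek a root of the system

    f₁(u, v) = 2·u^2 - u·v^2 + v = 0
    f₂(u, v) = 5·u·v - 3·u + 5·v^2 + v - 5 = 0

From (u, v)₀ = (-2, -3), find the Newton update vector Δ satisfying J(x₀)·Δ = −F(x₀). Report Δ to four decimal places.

(0.2022, 1.7785)

At (-2, -3): F = (23.0000, 73.0000).
Jacobian J = [[4·u - v^2, -2·u·v + 1], [5·v - 3, 5·u + 10·v + 1]].
At the point, J = [[-17.0000, -11.0000], [-18.0000, -39.0000]] (det J = 465.0000).
Solving J·Δ = −F gives Δ = (0.2022, 1.7785).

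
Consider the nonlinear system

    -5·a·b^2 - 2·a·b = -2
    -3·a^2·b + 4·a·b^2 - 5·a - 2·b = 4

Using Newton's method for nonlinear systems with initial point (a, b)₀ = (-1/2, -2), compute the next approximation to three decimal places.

At (-1/2, -2): F = (10.000, -4.000).
Jacobian J = [[-5·b^2 - 2·b, -10·a·b - 2·a], [-6·a·b + 4·b^2 - 5, -3·a^2 + 8·a·b - 2]].
At the point, J = [[-16.000, -9.000], [5.000, 5.250]] (det J = -39.000).
Solving J·Δ = −F gives Δ = (0.423, 0.359).
Then the next iterate is (a, b)₁ = (-0.077, -1.641).

(-0.077, -1.641)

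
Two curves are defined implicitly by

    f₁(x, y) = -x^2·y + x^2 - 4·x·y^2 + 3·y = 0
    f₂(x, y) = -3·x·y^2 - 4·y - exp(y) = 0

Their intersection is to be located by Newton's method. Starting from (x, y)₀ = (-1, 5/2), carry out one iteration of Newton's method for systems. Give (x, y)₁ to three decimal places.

(-1.089, 1.002)

At (-1, 5/2): F = (31.000, -3.43249).
Jacobian J = [[-2·x·y + 2·x - 4·y^2, -x^2 - 8·x·y + 3], [-3·y^2, -6·x·y - exp(y) - 4]].
At the point, J = [[-22.000, 22.000], [-18.750, -1.18249]] (det J = 438.51487).
Solving J·Δ = −F gives Δ = (-0.089, -1.498).
Then the next iterate is (x, y)₁ = (-1.089, 1.002).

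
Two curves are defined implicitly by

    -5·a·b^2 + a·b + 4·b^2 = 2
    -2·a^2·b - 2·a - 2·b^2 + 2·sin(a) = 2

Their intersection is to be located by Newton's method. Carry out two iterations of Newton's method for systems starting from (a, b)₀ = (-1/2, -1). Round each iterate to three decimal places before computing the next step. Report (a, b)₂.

(-1.467, -0.357)

At (-1/2, -1): F = (5.000, -3.45885).
Jacobian J = [[-5·b^2 + b, -10·a·b + a + 8·b], [-4·a·b + 2·cos(a) - 2, -2·a^2 - 4·b]].
At the point, J = [[-6.000, -13.500], [-2.24483, 3.500]] (det J = -51.30527).
Solving J·Δ = −F gives Δ = (-0.569, 0.623).
Then the next iterate is (a, b)₁ = (-1.069, -0.377).
Round to (-1.069, -0.377) and repeat: F = (-0.26879, -1.03806), J = [[-1.08764, -8.11513], [-2.65005, -0.77752]].
Δ = (-0.398, 0.020), so (a, b)₂ = (-1.467, -0.357).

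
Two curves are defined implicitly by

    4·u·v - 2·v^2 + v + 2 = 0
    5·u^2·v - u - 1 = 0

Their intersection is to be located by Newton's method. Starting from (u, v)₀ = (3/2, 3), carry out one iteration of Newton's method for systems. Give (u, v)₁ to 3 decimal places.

At (3/2, 3): F = (5.000, 31.250).
Jacobian J = [[4·v, 4·u - 4·v + 1], [10·u·v - 1, 5·u^2]].
At the point, J = [[12.000, -5.000], [44.000, 11.250]] (det J = 355.000).
Solving J·Δ = −F gives Δ = (-0.599, -0.437).
Then the next iterate is (u, v)₁ = (0.901, 2.563).

(0.901, 2.563)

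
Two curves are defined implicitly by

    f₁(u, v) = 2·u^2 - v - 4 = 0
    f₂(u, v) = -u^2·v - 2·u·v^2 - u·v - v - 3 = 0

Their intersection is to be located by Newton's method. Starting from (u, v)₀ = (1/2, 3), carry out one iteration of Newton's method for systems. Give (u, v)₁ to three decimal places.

At (1/2, 3): F = (-6.500, -17.250).
Jacobian J = [[4·u, -1], [-2·u·v - 2·v^2 - v, -u^2 - 4·u·v - u - 1]].
At the point, J = [[2.000, -1.000], [-24.000, -7.750]] (det J = -39.500).
Solving J·Δ = −F gives Δ = (0.839, -4.823).
Then the next iterate is (u, v)₁ = (1.339, -1.823).

(1.339, -1.823)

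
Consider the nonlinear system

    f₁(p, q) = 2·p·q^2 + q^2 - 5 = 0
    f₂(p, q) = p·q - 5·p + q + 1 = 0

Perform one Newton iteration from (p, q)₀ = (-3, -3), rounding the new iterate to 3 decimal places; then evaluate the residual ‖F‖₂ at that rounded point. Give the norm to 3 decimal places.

At (-3, -3): F = (-50.000, 22.000).
Jacobian J = [[2·q^2, 4·p·q + 2·q], [q - 5, p + 1]].
At the point, J = [[18.000, 30.000], [-8.000, -2.000]] (det J = 204.000).
Solving J·Δ = −F gives Δ = (2.745, 0.020).
Then the next iterate is (p, q)₁ = (-0.255, -2.980).
Re-evaluating at (-0.255, -2.980): F = (-0.64860, 0.05490), so ‖F‖₂ = 0.651.

0.651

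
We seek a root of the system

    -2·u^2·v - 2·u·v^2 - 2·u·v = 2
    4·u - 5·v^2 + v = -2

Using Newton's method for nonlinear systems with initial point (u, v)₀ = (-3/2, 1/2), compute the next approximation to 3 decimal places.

(-0.240, 0.573)

At (-3/2, 1/2): F = (-2.000, -4.750).
Jacobian J = [[-4·u·v - 2·v^2 - 2·v, -2·u^2 - 4·u·v - 2·u], [4, -10·v + 1]].
At the point, J = [[1.500, 1.500], [4.000, -4.000]] (det J = -12.000).
Solving J·Δ = −F gives Δ = (1.260, 0.073).
Then the next iterate is (u, v)₁ = (-0.240, 0.573).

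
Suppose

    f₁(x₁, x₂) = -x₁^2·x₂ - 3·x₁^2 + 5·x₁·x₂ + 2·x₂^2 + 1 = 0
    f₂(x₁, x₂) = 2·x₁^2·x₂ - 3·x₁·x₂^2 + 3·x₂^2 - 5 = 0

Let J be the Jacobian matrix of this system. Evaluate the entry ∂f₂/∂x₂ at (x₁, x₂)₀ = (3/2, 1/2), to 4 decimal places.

3.0000

∂f₂/∂x₂ = 2·x₁^2 - 6·x₁·x₂ + 6·x₂.
At (3/2, 1/2) this is 3.0000.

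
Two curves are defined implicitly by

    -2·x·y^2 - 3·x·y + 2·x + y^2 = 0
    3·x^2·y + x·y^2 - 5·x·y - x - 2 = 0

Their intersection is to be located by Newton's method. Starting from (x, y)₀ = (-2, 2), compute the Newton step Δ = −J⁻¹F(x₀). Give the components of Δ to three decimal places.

(0.853, -0.683)

At (-2, 2): F = (28.000, 36.000).
Jacobian J = [[-2·y^2 - 3·y + 2, -4·x·y - 3·x + 2·y], [6·x·y + y^2 - 5·y - 1, 3·x^2 + 2·x·y - 5·x]].
At the point, J = [[-12.000, 26.000], [-31.000, 14.000]] (det J = 638.000).
Solving J·Δ = −F gives Δ = (0.853, -0.683).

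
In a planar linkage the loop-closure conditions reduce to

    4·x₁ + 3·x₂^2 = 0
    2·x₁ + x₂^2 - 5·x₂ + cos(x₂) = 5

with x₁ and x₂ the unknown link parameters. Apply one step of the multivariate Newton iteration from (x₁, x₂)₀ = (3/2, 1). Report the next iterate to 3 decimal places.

At (3/2, 1): F = (9.000, -5.45970).
Jacobian J = [[4, 6·x₂], [2, 2·x₂ - sin(x₂) - 5]].
At the point, J = [[4.000, 6.000], [2.000, -3.84147]] (det J = -27.36588).
Solving J·Δ = −F gives Δ = (-0.066, -1.456).
Then the next iterate is (x₁, x₂)₁ = (1.434, -0.456).

(1.434, -0.456)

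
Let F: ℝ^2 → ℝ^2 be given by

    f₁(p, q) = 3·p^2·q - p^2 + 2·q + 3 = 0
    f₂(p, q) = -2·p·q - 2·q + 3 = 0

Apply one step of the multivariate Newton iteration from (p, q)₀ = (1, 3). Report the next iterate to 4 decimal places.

(0.3235, 1.7647)

At (1, 3): F = (17.0000, -9.0000).
Jacobian J = [[6·p·q - 2·p, 3·p^2 + 2], [-2·q, -2·p - 2]].
At the point, J = [[16.0000, 5.0000], [-6.0000, -4.0000]] (det J = -34.0000).
Solving J·Δ = −F gives Δ = (-0.6765, -1.2353).
Then the next iterate is (p, q)₁ = (0.3235, 1.7647).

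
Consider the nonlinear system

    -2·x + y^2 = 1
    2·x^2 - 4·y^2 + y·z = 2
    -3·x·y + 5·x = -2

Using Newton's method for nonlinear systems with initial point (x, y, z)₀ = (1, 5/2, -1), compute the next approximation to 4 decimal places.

(1.3919, 2.0068, 5.2297)

At (1, 5/2, -1): F = (3.2500, -27.5000, -0.5000).
Jacobian J = [[-2, 2·y, 0], [4·x, -8·y + z, y], [-3·y + 5, -3·x, 0]].
At the point, J = [[-2.0000, 5.0000, 0.0000], [4.0000, -21.0000, 2.5000], [-2.5000, -3.0000, 0.0000]] (det J = -46.2500).
Solving J·Δ = −F gives Δ = (0.3919, -0.4932, 6.2297).
Then the next iterate is (x, y, z)₁ = (1.3919, 2.0068, 5.2297).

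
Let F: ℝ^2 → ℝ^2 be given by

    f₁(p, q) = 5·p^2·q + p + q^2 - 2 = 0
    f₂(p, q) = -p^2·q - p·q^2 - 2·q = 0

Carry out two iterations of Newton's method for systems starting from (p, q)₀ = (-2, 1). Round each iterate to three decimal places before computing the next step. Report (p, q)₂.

At (-2, 1): F = (17.000, -4.000).
Jacobian J = [[10·p·q + 1, 5·p^2 + 2·q], [-2·p·q - q^2, -p^2 - 2·p·q - 2]].
At the point, J = [[-19.000, 22.000], [3.000, -2.000]] (det J = -28.000).
Solving J·Δ = −F gives Δ = (1.929, 0.893).
Then the next iterate is (p, q)₁ = (-0.071, 1.893).
Round to (-0.071, 1.893) and repeat: F = (1.56016, -3.54112), J = [[-0.34403, 3.81121], [-3.31464, -1.73623]].
Δ = (-0.815, -0.483), so (p, q)₂ = (-0.886, 1.410).

(-0.886, 1.410)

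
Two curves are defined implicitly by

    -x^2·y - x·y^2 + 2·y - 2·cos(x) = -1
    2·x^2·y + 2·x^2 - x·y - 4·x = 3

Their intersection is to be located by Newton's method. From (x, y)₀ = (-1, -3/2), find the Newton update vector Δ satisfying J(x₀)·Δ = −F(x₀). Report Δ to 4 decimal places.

At (-1, -3/2): F = (0.669395, -1.5000).
Jacobian J = [[-2·x·y - y^2 + 2·sin(x), -x^2 - 2·x·y + 2], [4·x·y + 4·x - y - 4, 2·x^2 - x]].
At the point, J = [[-6.932942, -2.0000], [-0.5000, 3.0000]] (det J = -21.798826).
Solving J·Δ = −F gives Δ = (-0.0455, 0.4924).

(-0.0455, 0.4924)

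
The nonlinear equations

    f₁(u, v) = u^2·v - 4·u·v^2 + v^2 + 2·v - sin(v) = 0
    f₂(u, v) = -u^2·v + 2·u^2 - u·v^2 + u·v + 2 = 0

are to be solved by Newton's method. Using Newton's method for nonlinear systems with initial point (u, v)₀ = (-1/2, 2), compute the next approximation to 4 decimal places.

At (-1/2, 2): F = (15.590703, 3.0000).
Jacobian J = [[2·u·v - 4·v^2, u^2 - 8·u·v + 2·v - cos(v) + 2], [-2·u·v + 4·u - v^2 + v, -u^2 - 2·u·v + u]].
At the point, J = [[-18.0000, 14.666147], [-2.0000, 1.2500]] (det J = 6.832294).
Solving J·Δ = −F gives Δ = (3.5874, 3.3398).
Then the next iterate is (u, v)₁ = (3.0874, 5.3398).

(3.0874, 5.3398)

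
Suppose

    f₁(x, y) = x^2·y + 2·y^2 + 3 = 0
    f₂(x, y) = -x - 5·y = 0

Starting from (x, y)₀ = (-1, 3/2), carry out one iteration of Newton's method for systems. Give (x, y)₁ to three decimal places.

(-1.023, 0.205)

At (-1, 3/2): F = (9.000, -6.500).
Jacobian J = [[2·x·y, x^2 + 4·y], [-1, -5]].
At the point, J = [[-3.000, 7.000], [-1.000, -5.000]] (det J = 22.000).
Solving J·Δ = −F gives Δ = (-0.023, -1.295).
Then the next iterate is (x, y)₁ = (-1.023, 0.205).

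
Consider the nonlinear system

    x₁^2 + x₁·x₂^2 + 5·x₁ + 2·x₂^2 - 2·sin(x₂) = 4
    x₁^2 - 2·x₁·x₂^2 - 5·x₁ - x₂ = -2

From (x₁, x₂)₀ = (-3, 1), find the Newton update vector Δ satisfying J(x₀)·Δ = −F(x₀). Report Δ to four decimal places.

At (-3, 1): F = (-12.682942, 31.0000).
Jacobian J = [[2·x₁ + x₂^2 + 5, 2·x₁·x₂ + 4·x₂ - 2·cos(x₂)], [2·x₁ - 2·x₂^2 - 5, -4·x₁·x₂ - 1]].
At the point, J = [[0.0000, -3.080605], [-13.0000, 11.0000]] (det J = -40.047860).
Solving J·Δ = −F gives Δ = (-1.0990, -4.1170).

(-1.0990, -4.1170)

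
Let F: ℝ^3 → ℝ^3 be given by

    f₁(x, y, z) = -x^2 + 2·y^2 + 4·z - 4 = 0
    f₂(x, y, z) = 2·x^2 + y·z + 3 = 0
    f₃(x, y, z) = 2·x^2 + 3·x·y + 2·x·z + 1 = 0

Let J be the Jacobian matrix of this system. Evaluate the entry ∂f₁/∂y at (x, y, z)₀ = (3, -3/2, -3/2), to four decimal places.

∂f₁/∂y = 4·y.
At (3, -3/2, -3/2) this is -6.0000.

-6.0000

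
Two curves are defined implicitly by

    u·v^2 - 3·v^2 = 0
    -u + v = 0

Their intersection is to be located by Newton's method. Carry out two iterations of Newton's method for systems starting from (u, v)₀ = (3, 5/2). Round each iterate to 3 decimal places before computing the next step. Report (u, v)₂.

(3.000, 3.000)

At (3, 5/2): F = (0.000, -0.500).
Jacobian J = [[v^2, 2·u·v - 6·v], [-1, 1]].
At the point, J = [[6.250, 0.000], [-1.000, 1.000]] (det J = 6.250).
Solving J·Δ = −F gives Δ = (0.000, 0.500).
Then the next iterate is (u, v)₁ = (3.000, 3.000).
Round to (3.000, 3.000) and repeat: F = (0.000, 0.000), J = [[9.000, 0.000], [-1.000, 1.000]].
Δ = (0.000, 0.000), so (u, v)₂ = (3.000, 3.000).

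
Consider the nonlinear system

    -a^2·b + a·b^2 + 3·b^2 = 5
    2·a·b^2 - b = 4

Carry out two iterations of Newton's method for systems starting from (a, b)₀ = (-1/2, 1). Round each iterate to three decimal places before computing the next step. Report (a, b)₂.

At (-1/2, 1): F = (-2.750, -6.000).
Jacobian J = [[-2·a·b + b^2, -a^2 + 2·a·b + 6·b], [2·b^2, 4·a·b - 1]].
At the point, J = [[2.000, 4.750], [2.000, -3.000]] (det J = -15.500).
Solving J·Δ = −F gives Δ = (2.371, -0.419).
Then the next iterate is (a, b)₁ = (1.871, 0.581).
Round to (1.871, 0.581) and repeat: F = (-5.38961, -3.31785), J = [[-1.83654, 2.15946], [0.67512, 3.34820]].
Δ = (-1.430, 1.279), so (a, b)₂ = (0.441, 1.860).

(0.441, 1.860)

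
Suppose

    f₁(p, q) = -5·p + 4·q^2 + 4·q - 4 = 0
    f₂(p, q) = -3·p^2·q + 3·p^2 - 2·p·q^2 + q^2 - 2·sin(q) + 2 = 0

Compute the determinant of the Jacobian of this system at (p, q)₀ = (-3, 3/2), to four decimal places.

-41.2926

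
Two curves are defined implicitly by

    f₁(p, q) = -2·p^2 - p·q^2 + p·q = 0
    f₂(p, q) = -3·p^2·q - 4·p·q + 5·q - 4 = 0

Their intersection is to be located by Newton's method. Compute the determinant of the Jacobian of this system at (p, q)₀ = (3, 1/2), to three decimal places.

399.500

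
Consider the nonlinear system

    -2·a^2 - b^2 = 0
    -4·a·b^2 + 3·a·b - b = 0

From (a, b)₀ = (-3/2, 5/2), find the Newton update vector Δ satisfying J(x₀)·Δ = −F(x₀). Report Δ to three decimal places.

(2.431, 0.767)

At (-3/2, 5/2): F = (-10.750, 23.750).
Jacobian J = [[-4·a, -2·b], [-4·b^2 + 3·b, -8·a·b + 3·a - 1]].
At the point, J = [[6.000, -5.000], [-17.500, 24.500]] (det J = 59.500).
Solving J·Δ = −F gives Δ = (2.431, 0.767).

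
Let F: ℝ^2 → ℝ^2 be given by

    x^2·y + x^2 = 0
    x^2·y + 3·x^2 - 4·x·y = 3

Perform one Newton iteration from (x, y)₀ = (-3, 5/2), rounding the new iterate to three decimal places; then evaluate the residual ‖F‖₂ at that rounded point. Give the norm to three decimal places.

At (-3, 5/2): F = (31.500, 76.500).
Jacobian J = [[2·x·y + 2·x, x^2], [2·x·y + 6·x - 4·y, x^2 - 4·x]].
At the point, J = [[-21.000, 9.000], [-43.000, 21.000]] (det J = -54.000).
Solving J·Δ = −F gives Δ = (-0.500, -4.667).
Then the next iterate is (x, y)₁ = (-3.500, -2.167).
Re-evaluating at (-3.500, -2.167): F = (-14.29575, -23.13375), so ‖F‖₂ = 27.194.

27.194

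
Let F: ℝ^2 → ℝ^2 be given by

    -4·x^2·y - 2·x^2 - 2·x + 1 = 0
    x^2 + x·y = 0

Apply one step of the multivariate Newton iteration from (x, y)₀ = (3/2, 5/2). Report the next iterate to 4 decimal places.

At (3/2, 5/2): F = (-29.0000, 6.0000).
Jacobian J = [[-8·x·y - 4·x - 2, -4·x^2], [2·x + y, x]].
At the point, J = [[-38.0000, -9.0000], [5.5000, 1.5000]] (det J = -7.5000).
Solving J·Δ = −F gives Δ = (1.4000, -9.1333).
Then the next iterate is (x, y)₁ = (2.9000, -6.6333).

(2.9000, -6.6333)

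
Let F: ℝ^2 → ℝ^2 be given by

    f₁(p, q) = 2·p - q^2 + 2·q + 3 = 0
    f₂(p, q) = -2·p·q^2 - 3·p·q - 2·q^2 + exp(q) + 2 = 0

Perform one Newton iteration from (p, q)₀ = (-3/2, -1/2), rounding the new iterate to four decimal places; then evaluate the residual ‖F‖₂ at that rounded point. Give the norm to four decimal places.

At (-3/2, -1/2): F = (-1.2500, 0.606531).
Jacobian J = [[2, -2·q + 2], [-2·q^2 - 3·q, -4·p·q - 3·p - 4·q + exp(q)]].
At the point, J = [[2.0000, 3.0000], [1.0000, 4.106531]] (det J = 5.213061).
Solving J·Δ = −F gives Δ = (1.3337, -0.4725).
Then the next iterate is (p, q)₁ = (-0.1663, -0.9725).
Re-evaluating at (-0.1663, -0.9725): F = (-0.223356, 0.316002), so ‖F‖₂ = 0.3870.

0.3870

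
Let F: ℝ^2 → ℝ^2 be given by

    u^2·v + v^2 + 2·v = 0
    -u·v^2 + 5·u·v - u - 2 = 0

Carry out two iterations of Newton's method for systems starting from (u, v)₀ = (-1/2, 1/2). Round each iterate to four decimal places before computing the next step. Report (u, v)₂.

(-3.7182, 1.1458)

At (-1/2, 1/2): F = (1.3750, -2.6250).
Jacobian J = [[2·u·v, u^2 + 2·v + 2], [-v^2 + 5·v - 1, -2·u·v + 5·u]].
At the point, J = [[-0.5000, 3.2500], [1.2500, -2.0000]] (det J = -3.0625).
Solving J·Δ = −F gives Δ = (1.8878, -0.1327).
Then the next iterate is (u, v)₁ = (1.3878, 0.3673).
Round to (1.3878, 0.3673) and repeat: F = (1.576925, -1.026332), J = [[1.019478, 4.660589], [0.701591, 5.919522]].
Δ = (-5.1060, 0.7785), so (u, v)₂ = (-3.7182, 1.1458).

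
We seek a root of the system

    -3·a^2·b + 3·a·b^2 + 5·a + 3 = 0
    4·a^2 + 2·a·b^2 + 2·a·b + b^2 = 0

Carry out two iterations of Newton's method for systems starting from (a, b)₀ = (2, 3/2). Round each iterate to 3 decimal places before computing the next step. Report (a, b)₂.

At (2, 3/2): F = (8.500, 33.250).
Jacobian J = [[-6·a·b + 3·b^2 + 5, -3·a^2 + 6·a·b], [8·a + 2·b^2 + 2·b, 4·a·b + 2·a + 2·b]].
At the point, J = [[-6.250, 6.000], [23.500, 19.000]] (det J = -259.750).
Solving J·Δ = −F gives Δ = (-0.146, -1.569).
Then the next iterate is (a, b)₁ = (1.854, -0.069).
Round to (1.854, -0.069) and repeat: F = (13.00801, 13.51583), J = [[5.78184, -11.07950], [14.70352, 3.05830]].
Δ = (-1.050, 0.626), so (a, b)₂ = (0.804, 0.557).

(0.804, 0.557)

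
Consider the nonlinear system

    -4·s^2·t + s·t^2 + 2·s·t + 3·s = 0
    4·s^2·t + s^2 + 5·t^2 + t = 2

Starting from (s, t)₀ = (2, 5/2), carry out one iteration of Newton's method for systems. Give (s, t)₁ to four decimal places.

At (2, 5/2): F = (-11.5000, 75.7500).
Jacobian J = [[-8·s·t + t^2 + 2·t + 3, -4·s^2 + 2·s·t + 2·s], [8·s·t + 2·s, 4·s^2 + 10·t + 1]].
At the point, J = [[-25.7500, -2.0000], [44.0000, 42.0000]] (det J = -993.5000).
Solving J·Δ = −F gives Δ = (-0.3337, -1.4540).
Then the next iterate is (s, t)₁ = (1.6663, 1.0460).

(1.6663, 1.0460)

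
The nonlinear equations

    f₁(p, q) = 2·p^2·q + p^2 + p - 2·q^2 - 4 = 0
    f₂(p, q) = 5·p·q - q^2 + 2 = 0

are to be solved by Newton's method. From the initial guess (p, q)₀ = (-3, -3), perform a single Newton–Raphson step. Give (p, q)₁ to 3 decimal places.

(-0.018, -3.749)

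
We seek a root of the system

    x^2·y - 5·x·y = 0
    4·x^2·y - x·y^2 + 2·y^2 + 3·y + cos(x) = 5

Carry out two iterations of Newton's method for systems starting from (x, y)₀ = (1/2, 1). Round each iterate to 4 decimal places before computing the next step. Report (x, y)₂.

(-0.0104, 0.8609)

At (1/2, 1): F = (-2.2500, 1.377583).
Jacobian J = [[2·x·y - 5·y, x^2 - 5·x], [8·x·y - y^2 - sin(x), 4·x^2 - 2·x·y + 4·y + 3]].
At the point, J = [[-4.0000, -2.2500], [2.520574, 7.0000]] (det J = -22.328707).
Solving J·Δ = −F gives Δ = (-0.5666, 0.0072).
Then the next iterate is (x, y)₁ = (-0.0666, 1.0072).
Round to (-0.0666, 1.0072) and repeat: F = (0.339865, 1.133719), J = [[-5.170159, 0.337436], [-1.484537, 7.180701]].
Δ = (0.0562, -0.1463), so (x, y)₂ = (-0.0104, 0.8609).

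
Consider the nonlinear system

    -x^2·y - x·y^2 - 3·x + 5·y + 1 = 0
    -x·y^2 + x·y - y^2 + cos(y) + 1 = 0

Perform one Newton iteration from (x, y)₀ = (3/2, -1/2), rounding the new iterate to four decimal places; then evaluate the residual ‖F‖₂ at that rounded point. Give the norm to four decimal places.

At (3/2, -1/2): F = (-5.2500, 0.502583).
Jacobian J = [[-2·x·y - y^2 - 3, -x^2 - 2·x·y + 5], [-y^2 + y, -2·x·y + x - 2·y - sin(y)]].
At the point, J = [[-1.7500, 4.2500], [-0.7500, 4.479426]] (det J = -4.651495).
Solving J·Δ = −F gives Δ = (-5.5150, -1.0356).
Then the next iterate is (x, y)₁ = (-4.0150, -1.5356).
Re-evaluating at (-4.0150, -1.5356): F = (39.588858, 14.310196), so ‖F‖₂ = 42.0958.

42.0958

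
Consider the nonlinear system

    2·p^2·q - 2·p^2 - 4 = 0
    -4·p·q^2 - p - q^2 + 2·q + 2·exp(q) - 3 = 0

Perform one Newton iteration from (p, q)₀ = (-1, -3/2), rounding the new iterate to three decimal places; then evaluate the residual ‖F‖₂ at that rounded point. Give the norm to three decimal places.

25.553

At (-1, -3/2): F = (-9.000, 2.19626).
Jacobian J = [[4·p·q - 4·p, 2·p^2], [-4·q^2 - 1, -8·p·q - 2·q + 2·exp(q) + 2]].
At the point, J = [[10.000, 2.000], [-10.000, -6.55374]] (det J = -45.53740).
Solving J·Δ = −F gives Δ = (1.199, -1.494).
Then the next iterate is (p, q)₁ = (0.199, -2.994).
Re-evaluating at (0.199, -2.994): F = (-4.31633, -25.18624), so ‖F‖₂ = 25.553.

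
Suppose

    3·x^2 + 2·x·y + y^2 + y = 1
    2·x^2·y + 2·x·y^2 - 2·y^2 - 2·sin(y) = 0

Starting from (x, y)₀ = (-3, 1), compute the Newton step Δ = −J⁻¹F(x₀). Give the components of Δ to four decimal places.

(1.0105, 1.9442)

At (-3, 1): F = (22.0000, 8.317058).
Jacobian J = [[6·x + 2·y, 2·x + 2·y + 1], [4·x·y + 2·y^2, 2·x^2 + 4·x·y - 4·y - 2·cos(y)]].
At the point, J = [[-16.0000, -3.0000], [-10.0000, 0.919395]] (det J = -44.710326).
Solving J·Δ = −F gives Δ = (1.0105, 1.9442).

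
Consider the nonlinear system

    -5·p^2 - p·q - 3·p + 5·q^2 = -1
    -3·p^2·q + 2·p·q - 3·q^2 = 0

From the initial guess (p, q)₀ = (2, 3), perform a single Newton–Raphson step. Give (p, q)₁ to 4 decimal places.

(1.2982, 1.8483)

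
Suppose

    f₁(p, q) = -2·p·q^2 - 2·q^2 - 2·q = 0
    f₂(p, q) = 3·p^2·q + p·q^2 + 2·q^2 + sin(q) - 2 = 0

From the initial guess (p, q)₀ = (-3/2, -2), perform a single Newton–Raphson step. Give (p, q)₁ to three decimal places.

At (-3/2, -2): F = (8.000, -14.40930).
Jacobian J = [[-2·q^2, -4·p·q - 4·q - 2], [6·p·q + q^2, 3·p^2 + 2·p·q + 4·q + cos(q)]].
At the point, J = [[-8.000, -6.000], [22.000, 4.33385]] (det J = 97.32917).
Solving J·Δ = −F gives Δ = (0.532, 0.624).
Then the next iterate is (p, q)₁ = (-0.968, -1.376).

(-0.968, -1.376)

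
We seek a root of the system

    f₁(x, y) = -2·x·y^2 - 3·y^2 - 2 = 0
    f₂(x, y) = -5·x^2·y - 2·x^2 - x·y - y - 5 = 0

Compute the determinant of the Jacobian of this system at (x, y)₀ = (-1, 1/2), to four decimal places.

J = [[-2·y^2, -4·x·y - 6·y], [-10·x·y - 4·x - y, -5·x^2 - x - 1]].
At the point, J = [[-0.5000, -1.0000], [8.5000, -5.0000]].
det J = 11.0000.

11.0000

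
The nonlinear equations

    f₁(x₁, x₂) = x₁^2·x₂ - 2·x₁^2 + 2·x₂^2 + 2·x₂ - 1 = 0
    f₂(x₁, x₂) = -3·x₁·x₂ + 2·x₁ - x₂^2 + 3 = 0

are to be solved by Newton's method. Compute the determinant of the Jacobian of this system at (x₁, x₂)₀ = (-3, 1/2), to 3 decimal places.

J = [[2·x₁·x₂ - 4·x₁, x₁^2 + 4·x₂ + 2], [-3·x₂ + 2, -3·x₁ - 2·x₂]].
At the point, J = [[9.000, 13.000], [0.500, 8.000]].
det J = 65.500.

65.500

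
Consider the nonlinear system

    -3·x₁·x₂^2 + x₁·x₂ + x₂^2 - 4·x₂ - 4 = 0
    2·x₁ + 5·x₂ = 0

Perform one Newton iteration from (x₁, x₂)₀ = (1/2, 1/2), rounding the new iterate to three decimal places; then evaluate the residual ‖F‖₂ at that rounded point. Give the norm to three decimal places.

11.695

At (1/2, 1/2): F = (-5.875, 3.500).
Jacobian J = [[-3·x₂^2 + x₂, -6·x₁·x₂ + x₁ + 2·x₂ - 4], [2, 5]].
At the point, J = [[-0.250, -4.000], [2.000, 5.000]] (det J = 6.750).
Solving J·Δ = −F gives Δ = (2.278, -1.611).
Then the next iterate is (x₁, x₂)₁ = (2.778, -1.111).
Re-evaluating at (2.778, -1.111): F = (-11.69487, 0.001), so ‖F‖₂ = 11.695.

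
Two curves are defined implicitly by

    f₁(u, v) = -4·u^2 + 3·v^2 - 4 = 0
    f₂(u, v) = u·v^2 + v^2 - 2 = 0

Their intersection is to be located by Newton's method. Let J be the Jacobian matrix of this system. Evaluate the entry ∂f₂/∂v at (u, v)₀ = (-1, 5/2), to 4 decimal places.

∂f₂/∂v = 2·u·v + 2·v.
At (-1, 5/2) this is 0.0000.

0.0000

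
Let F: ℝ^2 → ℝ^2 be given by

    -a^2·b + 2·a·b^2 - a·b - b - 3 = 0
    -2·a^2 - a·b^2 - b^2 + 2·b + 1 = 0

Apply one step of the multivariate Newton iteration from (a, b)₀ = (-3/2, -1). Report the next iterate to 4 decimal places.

(-0.7000, 0.0000)

At (-3/2, -1): F = (-4.2500, -5.0000).
Jacobian J = [[-2·a·b + 2·b^2 - b, -a^2 + 4·a·b - a - 1], [-4·a - b^2, -2·a·b - 2·b + 2]].
At the point, J = [[0.0000, 4.2500], [5.0000, 1.0000]] (det J = -21.2500).
Solving J·Δ = −F gives Δ = (0.8000, 1.0000).
Then the next iterate is (a, b)₁ = (-0.7000, 0.0000).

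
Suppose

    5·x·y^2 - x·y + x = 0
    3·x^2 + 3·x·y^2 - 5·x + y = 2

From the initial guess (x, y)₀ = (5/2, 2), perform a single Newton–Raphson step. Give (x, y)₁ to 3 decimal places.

At (5/2, 2): F = (47.500, 36.250).
Jacobian J = [[5·y^2 - y + 1, 10·x·y - x], [6·x + 3·y^2 - 5, 6·x·y + 1]].
At the point, J = [[19.000, 47.500], [22.000, 31.000]] (det J = -456.000).
Solving J·Δ = −F gives Δ = (-0.547, -0.781).
Then the next iterate is (x, y)₁ = (1.953, 1.219).

(1.953, 1.219)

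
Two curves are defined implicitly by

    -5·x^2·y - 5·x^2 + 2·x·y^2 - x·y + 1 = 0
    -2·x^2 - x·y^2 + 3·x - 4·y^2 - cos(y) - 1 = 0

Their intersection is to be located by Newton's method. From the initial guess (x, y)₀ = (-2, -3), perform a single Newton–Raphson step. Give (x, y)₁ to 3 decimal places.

(-1.241, -0.429)

At (-2, -3): F = (-1.000, -32.01001).
Jacobian J = [[-10·x·y - 10·x + 2·y^2 - y, -5·x^2 + 4·x·y - x], [-4·x - y^2 + 3, -2·x·y - 8·y + sin(y)]].
At the point, J = [[-19.000, 6.000], [2.000, 11.85888]] (det J = -237.31872).
Solving J·Δ = −F gives Δ = (0.759, 2.571).
Then the next iterate is (x, y)₁ = (-1.241, -0.429).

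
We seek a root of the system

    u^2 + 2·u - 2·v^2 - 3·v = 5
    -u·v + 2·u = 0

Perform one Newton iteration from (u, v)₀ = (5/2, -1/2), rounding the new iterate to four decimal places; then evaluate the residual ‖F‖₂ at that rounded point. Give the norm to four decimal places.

At (5/2, -1/2): F = (7.2500, 6.2500).
Jacobian J = [[2·u + 2, -4·v - 3], [-v + 2, -u]].
At the point, J = [[7.0000, -1.0000], [2.5000, -2.5000]] (det J = -15.0000).
Solving J·Δ = −F gives Δ = (-0.7917, 1.7083).
Then the next iterate is (u, v)₁ = (1.7083, 1.2083).
Re-evaluating at (1.7083, 1.2083): F = (-5.209989, 1.352461), so ‖F‖₂ = 5.3827.

5.3827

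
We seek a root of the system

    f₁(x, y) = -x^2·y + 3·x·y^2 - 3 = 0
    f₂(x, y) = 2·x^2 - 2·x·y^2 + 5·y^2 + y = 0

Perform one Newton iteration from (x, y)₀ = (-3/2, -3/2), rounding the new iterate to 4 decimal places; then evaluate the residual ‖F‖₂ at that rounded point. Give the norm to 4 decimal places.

7.2039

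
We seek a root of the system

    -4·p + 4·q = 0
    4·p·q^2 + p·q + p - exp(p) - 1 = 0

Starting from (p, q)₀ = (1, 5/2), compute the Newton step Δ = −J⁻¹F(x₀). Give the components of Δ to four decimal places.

At (1, 5/2): F = (6.0000, 24.781718).
Jacobian J = [[-4, 4], [4·q^2 + q - exp(p) + 1, 8·p·q + p]].
At the point, J = [[-4.0000, 4.0000], [25.781718, 21.0000]] (det J = -187.126873).
Solving J·Δ = −F gives Δ = (0.1436, -1.3564).

(0.1436, -1.3564)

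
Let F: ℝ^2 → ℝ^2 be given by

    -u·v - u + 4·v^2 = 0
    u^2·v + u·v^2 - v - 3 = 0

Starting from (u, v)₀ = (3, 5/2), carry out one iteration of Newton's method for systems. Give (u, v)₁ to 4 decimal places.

At (3, 5/2): F = (14.5000, 35.7500).
Jacobian J = [[-v - 1, -u + 8·v], [2·u·v + v^2, u^2 + 2·u·v - 1]].
At the point, J = [[-3.5000, 17.0000], [21.2500, 23.0000]] (det J = -441.7500).
Solving J·Δ = −F gives Δ = (-0.6208, -0.9808).
Then the next iterate is (u, v)₁ = (2.3792, 1.5192).

(2.3792, 1.5192)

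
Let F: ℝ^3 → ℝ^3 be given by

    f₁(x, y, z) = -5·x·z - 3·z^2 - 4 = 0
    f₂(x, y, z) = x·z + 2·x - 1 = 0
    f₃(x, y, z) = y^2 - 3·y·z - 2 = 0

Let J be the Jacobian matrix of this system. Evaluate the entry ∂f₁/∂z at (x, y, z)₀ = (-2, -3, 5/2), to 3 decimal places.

-5.000

∂f₁/∂z = -5·x - 6·z.
At (-2, -3, 5/2) this is -5.000.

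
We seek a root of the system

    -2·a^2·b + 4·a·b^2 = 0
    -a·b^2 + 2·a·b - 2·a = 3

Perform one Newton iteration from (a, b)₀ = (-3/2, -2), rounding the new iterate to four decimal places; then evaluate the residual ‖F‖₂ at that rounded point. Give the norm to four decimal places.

5.1806

At (-3/2, -2): F = (-15.0000, 12.0000).
Jacobian J = [[-4·a·b + 4·b^2, -2·a^2 + 8·a·b], [-b^2 + 2·b - 2, -2·a·b + 2·a]].
At the point, J = [[4.0000, 19.5000], [-10.0000, -9.0000]] (det J = 159.0000).
Solving J·Δ = −F gives Δ = (0.6226, 0.6415).
Then the next iterate is (a, b)₁ = (-0.8774, -1.3585).
Re-evaluating at (-0.8774, -1.3585): F = (-4.385415, 2.757957), so ‖F‖₂ = 5.1806.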